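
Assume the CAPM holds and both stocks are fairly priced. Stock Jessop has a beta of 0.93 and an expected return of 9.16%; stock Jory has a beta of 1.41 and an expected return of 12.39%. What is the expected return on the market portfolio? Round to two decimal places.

9.63%

Both satisfy E(R) = R_f + β·MRP, so the slope of the SML is
MRP = (12.39% − 9.16%) / (1.41 − 0.93) = 3.23% / 0.48 = 6.7292%
R_f = E(R_Jessop) − β_Jessop·MRP = 9.16% − 0.93 × 6.7292% = 2.9018%
E(R_m) = R_f + MRP = 2.9018% + 6.7292% = 9.63%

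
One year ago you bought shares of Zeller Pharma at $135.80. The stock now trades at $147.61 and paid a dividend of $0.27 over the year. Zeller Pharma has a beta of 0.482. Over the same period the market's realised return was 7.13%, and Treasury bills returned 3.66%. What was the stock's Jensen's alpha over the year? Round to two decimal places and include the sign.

+3.56%

Realised HPR = (P1 + D1 − P0) / P0 = (147.61 + 0.27 − 135.80) / 135.80 = 12.08 / 135.80 = 8.8954%
MRP = 7.13% − 3.66% = 3.47%
CAPM required = R_f + β·MRP = 3.66% + 0.482 × 3.47% = 5.33254%
α = realised − required = 8.8954% − 5.33254% = +3.56%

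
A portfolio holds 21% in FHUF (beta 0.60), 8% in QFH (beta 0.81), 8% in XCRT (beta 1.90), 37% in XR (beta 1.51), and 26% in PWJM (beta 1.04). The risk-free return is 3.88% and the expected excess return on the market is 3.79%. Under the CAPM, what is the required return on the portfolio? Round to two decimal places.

β_P = Σ w_i β_i = 0.21×0.60 + 0.08×0.81 + 0.08×1.90 + 0.37×1.51 + 0.26×1.04 = 1.1719
E(R_P) = R_f + β_P × MRP = 3.88% + 1.1719 × 3.79% = 8.32%

8.32%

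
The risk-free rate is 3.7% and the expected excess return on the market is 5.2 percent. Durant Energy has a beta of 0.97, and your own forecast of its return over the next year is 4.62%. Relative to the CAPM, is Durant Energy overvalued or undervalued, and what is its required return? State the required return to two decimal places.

Overvalued; required return 8.74%

Required return = R_f + β·MRP = 3.7% + 0.97 × 5.2% = 8.74%
Forecast 4.62% < required 8.74% → the stock plots below the SML → overvalued.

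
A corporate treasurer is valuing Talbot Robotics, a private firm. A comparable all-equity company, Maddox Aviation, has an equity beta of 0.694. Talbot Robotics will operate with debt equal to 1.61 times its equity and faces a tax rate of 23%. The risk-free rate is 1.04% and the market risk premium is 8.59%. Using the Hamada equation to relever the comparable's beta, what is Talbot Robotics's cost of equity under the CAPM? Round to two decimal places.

β_L = β_U × [1 + (1 − t)(D/E)] = 0.694 × [1 + (1 − 0.23) × 1.61]
    = 0.694 × [1 + 0.77 × 1.61] = 0.694 × 2.2397 = 1.5544
E(R) = R_f + β_L × MRP = 1.04% + 1.5544 × 8.59% = 14.39%

14.39%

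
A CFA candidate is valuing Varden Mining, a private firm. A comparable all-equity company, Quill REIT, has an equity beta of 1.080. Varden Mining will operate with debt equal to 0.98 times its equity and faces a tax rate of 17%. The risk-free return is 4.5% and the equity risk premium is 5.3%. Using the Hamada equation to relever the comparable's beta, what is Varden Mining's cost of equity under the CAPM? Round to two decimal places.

β_L = β_U × [1 + (1 − t)(D/E)] = 1.080 × [1 + (1 − 0.17) × 0.98]
    = 1.080 × [1 + 0.83 × 0.98] = 1.080 × 1.8134 = 1.9585
E(R) = R_f + β_L × MRP = 4.5% + 1.9585 × 5.3% = 14.88%

14.88%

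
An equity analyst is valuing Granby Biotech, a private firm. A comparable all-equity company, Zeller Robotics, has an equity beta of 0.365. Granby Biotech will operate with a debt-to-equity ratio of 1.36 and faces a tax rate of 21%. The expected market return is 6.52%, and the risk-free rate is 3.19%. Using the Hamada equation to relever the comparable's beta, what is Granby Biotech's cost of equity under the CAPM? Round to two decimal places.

β_L = β_U × [1 + (1 − t)(D/E)] = 0.365 × [1 + (1 − 0.21) × 1.36]
    = 0.365 × [1 + 0.79 × 1.36] = 0.365 × 2.0744 = 0.7572
MRP = 6.52% − 3.19% = 3.33%
E(R) = R_f + β_L × MRP = 3.19% + 0.7572 × 3.33% = 5.71%

5.71%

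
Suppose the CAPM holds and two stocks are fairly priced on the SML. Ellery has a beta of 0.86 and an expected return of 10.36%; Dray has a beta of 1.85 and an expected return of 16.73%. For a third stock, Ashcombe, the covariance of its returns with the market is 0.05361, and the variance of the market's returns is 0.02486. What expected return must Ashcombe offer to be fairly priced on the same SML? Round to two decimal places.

18.70%

MRP = (16.73% − 10.36%) / (1.85 − 0.86) = 6.4343%
R_f = 10.36% − 0.86 × 6.4343% = 4.8265%
β_Ashcombe = Cov / Var(R_m) = 0.05361 / 0.02486 = 2.1565
E(R_Ashcombe) = R_f + β × MRP = 4.8265% + 2.1565 × 6.4343% = 18.70%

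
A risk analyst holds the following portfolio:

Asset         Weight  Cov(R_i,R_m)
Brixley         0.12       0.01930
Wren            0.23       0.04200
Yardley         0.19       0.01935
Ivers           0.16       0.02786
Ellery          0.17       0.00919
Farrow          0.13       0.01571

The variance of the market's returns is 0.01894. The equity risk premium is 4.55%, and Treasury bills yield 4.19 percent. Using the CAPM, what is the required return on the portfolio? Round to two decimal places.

β_Brixley = 0.01930 / 0.01894 = 1.0190
β_Wren = 0.04200 / 0.01894 = 2.2175
β_Yardley = 0.01935 / 0.01894 = 1.0216
β_Ivers = 0.02786 / 0.01894 = 1.4710
β_Ellery = 0.00919 / 0.01894 = 0.4852
β_Farrow = 0.01571 / 0.01894 = 0.8295
β_P = Σ w_i β_i = 0.12×1.0190 + 0.23×2.2175 + 0.19×1.0216 + 0.16×1.4710 + 0.17×0.4852 + 0.13×0.8295 = 1.2521
E(R_P) = R_f + β_P × MRP = 4.19% + 1.2521 × 4.55% = 9.89%

9.89%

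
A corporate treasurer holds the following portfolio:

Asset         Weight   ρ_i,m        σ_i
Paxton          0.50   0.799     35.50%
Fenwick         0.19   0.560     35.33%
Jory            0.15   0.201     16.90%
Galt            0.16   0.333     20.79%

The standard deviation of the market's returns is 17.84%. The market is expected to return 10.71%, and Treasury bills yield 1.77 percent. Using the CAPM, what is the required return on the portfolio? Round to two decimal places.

β_Paxton = 0.799 × 35.50% / 17.84% = 1.5899
β_Fenwick = 0.560 × 35.33% / 17.84% = 1.1090
β_Jory = 0.201 × 16.90% / 17.84% = 0.1904
β_Galt = 0.333 × 20.79% / 17.84% = 0.3881
β_P = Σ w_i β_i = 0.50×1.5899 + 0.19×1.1090 + 0.15×0.1904 + 0.16×0.3881 = 1.0963
MRP = 10.71% − 1.77% = 8.94%
E(R_P) = R_f + β_P × MRP = 1.77% + 1.0963 × 8.94% = 11.57%

11.57%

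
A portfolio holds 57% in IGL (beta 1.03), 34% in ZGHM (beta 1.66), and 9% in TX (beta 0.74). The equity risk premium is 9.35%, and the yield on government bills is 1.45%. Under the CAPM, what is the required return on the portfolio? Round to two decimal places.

12.84%

β_P = Σ w_i β_i = 0.57×1.03 + 0.34×1.66 + 0.09×0.74 = 1.2181
E(R_P) = R_f + β_P × MRP = 1.45% + 1.2181 × 9.35% = 12.84%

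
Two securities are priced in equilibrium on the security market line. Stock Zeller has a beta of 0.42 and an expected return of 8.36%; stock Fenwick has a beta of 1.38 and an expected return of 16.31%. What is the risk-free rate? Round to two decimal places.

Both satisfy E(R) = R_f + β·MRP, so the slope of the SML is
MRP = (16.31% − 8.36%) / (1.38 − 0.42) = 7.95% / 0.96 = 8.2813%
R_f = E(R_Zeller) − β_Zeller·MRP = 8.36% − 0.42 × 8.2813% = 4.8819%

4.88%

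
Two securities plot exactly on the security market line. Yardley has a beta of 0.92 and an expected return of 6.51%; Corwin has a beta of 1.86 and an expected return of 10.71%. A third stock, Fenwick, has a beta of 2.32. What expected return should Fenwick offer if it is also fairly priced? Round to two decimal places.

12.77%

MRP (SML slope) = (10.71% − 6.51%) / (1.86 − 0.92) = 4.20% / 0.94 = 4.4681%
R_f (intercept) = 6.51% − 0.92 × 4.4681% = 2.3993%
E(R_Fenwick) = R_f + β × MRP = 2.3993% + 2.32 × 4.4681% = 12.77%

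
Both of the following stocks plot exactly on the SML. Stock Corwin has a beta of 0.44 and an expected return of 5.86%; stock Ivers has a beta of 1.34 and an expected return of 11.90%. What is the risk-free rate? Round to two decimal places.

Both satisfy E(R) = R_f + β·MRP, so the slope of the SML is
MRP = (11.90% − 5.86%) / (1.34 − 0.44) = 6.04% / 0.90 = 6.7111%
R_f = E(R_Corwin) − β_Corwin·MRP = 5.86% − 0.44 × 6.7111% = 2.9071%

2.91%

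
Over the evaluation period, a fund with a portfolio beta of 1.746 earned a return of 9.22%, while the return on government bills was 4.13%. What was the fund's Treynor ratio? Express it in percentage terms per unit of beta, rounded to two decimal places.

2.92%

Treynor = (R_P − R_f) / β_P = (9.22% − 4.13%) / 1.7460 = 5.09% / 1.7460 = 2.92%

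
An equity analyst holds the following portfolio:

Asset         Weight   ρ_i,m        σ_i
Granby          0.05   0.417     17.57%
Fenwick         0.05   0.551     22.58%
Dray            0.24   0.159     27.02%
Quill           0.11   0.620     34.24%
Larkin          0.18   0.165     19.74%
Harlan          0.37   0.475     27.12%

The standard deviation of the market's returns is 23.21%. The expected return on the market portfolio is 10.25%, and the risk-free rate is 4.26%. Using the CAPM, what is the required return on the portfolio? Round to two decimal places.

β_Granby = 0.417 × 17.57% / 23.21% = 0.3157
β_Fenwick = 0.551 × 22.58% / 23.21% = 0.5360
β_Dray = 0.159 × 27.02% / 23.21% = 0.1851
β_Quill = 0.620 × 34.24% / 23.21% = 0.9146
β_Larkin = 0.165 × 19.74% / 23.21% = 0.1403
β_Harlan = 0.475 × 27.12% / 23.21% = 0.5550
β_P = Σ w_i β_i = 0.05×0.3157 + 0.05×0.5360 + 0.24×0.1851 + 0.11×0.9146 + 0.18×0.1403 + 0.37×0.5550 = 0.4182
MRP = 10.25% − 4.26% = 5.99%
E(R_P) = R_f + β_P × MRP = 4.26% + 0.4182 × 5.99% = 6.77%

6.77%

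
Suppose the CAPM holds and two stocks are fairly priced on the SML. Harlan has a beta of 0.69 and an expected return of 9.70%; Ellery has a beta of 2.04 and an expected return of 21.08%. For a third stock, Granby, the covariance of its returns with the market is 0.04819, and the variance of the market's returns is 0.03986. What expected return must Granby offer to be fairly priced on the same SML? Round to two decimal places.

14.07%

MRP = (21.08% − 9.70%) / (2.04 − 0.69) = 8.4296%
R_f = 9.70% − 0.69 × 8.4296% = 3.8836%
β_Granby = Cov / Var(R_m) = 0.04819 / 0.03986 = 1.2090
E(R_Granby) = R_f + β × MRP = 3.8836% + 1.2090 × 8.4296% = 14.07%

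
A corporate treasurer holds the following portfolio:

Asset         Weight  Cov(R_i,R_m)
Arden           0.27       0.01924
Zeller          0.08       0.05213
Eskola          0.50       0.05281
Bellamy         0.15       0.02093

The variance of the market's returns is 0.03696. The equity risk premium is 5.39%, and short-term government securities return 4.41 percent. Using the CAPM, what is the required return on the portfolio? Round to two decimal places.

β_Arden = 0.01924 / 0.03696 = 0.5206
β_Zeller = 0.05213 / 0.03696 = 1.4104
β_Eskola = 0.05281 / 0.03696 = 1.4288
β_Bellamy = 0.02093 / 0.03696 = 0.5663
β_P = Σ w_i β_i = 0.27×0.5206 + 0.08×1.4104 + 0.50×1.4288 + 0.15×0.5663 = 1.0527
E(R_P) = R_f + β_P × MRP = 4.41% + 1.0527 × 5.39% = 10.08%

10.08%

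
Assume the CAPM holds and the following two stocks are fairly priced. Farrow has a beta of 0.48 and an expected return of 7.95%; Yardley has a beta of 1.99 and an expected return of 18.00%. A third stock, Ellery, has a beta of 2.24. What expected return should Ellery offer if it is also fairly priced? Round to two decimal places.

MRP (SML slope) = (18.00% − 7.95%) / (1.99 − 0.48) = 10.05% / 1.51 = 6.6556%
R_f (intercept) = 7.95% − 0.48 × 6.6556% = 4.7553%
E(R_Ellery) = R_f + β × MRP = 4.7553% + 2.24 × 6.6556% = 19.66%

19.66%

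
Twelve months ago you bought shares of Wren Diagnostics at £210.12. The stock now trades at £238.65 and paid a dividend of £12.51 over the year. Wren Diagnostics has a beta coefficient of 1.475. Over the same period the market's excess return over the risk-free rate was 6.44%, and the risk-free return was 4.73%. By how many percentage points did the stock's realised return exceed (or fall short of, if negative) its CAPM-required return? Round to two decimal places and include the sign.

+5.30%

Realised HPR = (P1 + D1 − P0) / P0 = (238.65 + 12.51 − 210.12) / 210.12 = 41.04 / 210.12 = 19.5317%
CAPM required = R_f + β·MRP = 4.73% + 1.475 × 6.44% = 14.22900%
α = realised − required = 19.5317% − 14.22900% = +5.30%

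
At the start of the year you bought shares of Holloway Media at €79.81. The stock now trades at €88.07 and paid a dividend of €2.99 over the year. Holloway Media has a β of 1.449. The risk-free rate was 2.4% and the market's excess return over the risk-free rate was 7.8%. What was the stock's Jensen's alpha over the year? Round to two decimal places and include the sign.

Realised HPR = (P1 + D1 − P0) / P0 = (88.07 + 2.99 − 79.81) / 79.81 = 11.25 / 79.81 = 14.0960%
CAPM required = R_f + β·MRP = 2.4% + 1.449 × 7.8% = 13.7022%
α = realised − required = 14.0960% − 13.7022% = +0.39%

+0.39%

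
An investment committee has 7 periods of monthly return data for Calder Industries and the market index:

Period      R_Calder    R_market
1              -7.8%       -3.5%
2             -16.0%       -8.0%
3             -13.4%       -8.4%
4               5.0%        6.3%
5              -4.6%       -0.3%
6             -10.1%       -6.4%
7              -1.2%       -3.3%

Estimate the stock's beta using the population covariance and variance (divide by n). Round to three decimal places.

Mean R_i = (-7.8 − 16.0 − 13.4 + 5.0 − 4.6 − 10.1 − 1.2) / 7 = -6.8714%
Mean R_m = (-3.5 − 8.0 − 8.4 + 6.3 − 0.3 − 6.4 − 3.3) / 7 = -3.3714%
Σ(R_i − R̄_i)(R_m − R̄_m) = 207.1743  ⇒  Cov = 207.1743 / 7 = 29.5963
Σ(R_m − R̄_m)² = 158.8743  ⇒  Var(R_m) = 158.8743 / 7 = 22.6963
β = Cov / Var(R_m) = 29.5963 / 22.6963 = 1.3040

1.304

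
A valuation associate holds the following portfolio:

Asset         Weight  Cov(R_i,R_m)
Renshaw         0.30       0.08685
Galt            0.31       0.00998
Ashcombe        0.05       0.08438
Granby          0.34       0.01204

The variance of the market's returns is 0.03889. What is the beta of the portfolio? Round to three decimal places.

β_Renshaw = 0.08685 / 0.03889 = 2.2332
β_Galt = 0.00998 / 0.03889 = 0.2566
β_Ashcombe = 0.08438 / 0.03889 = 2.1697
β_Granby = 0.01204 / 0.03889 = 0.3096
β_P = Σ w_i β_i = 0.30×2.2332 + 0.31×0.2566 + 0.05×2.1697 + 0.34×0.3096 = 0.9633

0.963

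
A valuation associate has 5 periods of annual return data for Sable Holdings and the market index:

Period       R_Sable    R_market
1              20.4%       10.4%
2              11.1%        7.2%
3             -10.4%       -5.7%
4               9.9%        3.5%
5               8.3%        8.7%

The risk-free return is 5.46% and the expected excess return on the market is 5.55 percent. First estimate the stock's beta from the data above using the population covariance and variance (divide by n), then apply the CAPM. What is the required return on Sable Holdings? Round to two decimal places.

14.54%

Mean R_i = (20.4 + 11.1 − 10.4 + 9.9 + 8.3) / 5 = 7.8600%
Mean R_m = (10.4 + 7.2 − 5.7 + 3.5 + 8.7) / 5 = 4.8200%
Σ(R_i − R̄_i)(R_m − R̄_m) = 268.7940  ⇒  Cov = 268.7940 / 5 = 53.7588
Σ(R_m − R̄_m)² = 164.2680  ⇒  Var(R_m) = 164.2680 / 5 = 32.8536
β = Cov / Var(R_m) = 53.7588 / 32.8536 = 1.6363
E(R) = R_f + β × MRP = 5.46% + 1.6363 × 5.55% = 14.54%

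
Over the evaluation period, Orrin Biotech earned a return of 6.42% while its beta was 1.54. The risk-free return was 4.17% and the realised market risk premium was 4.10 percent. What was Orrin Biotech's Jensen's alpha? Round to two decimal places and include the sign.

CAPM benchmark = R_f + β(R_m − R_f) = 4.17% + 1.54 × 4.10% = 10.4840%
α = actual − benchmark = 6.42% − 10.4840% = -4.06%

-4.06%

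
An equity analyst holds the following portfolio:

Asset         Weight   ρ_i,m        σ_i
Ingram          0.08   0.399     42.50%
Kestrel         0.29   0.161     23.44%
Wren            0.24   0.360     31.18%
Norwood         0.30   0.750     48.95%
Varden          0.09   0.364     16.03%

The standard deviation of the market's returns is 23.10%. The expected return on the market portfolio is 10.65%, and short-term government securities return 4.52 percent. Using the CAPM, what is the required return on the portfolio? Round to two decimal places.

β_Ingram = 0.399 × 42.50% / 23.10% = 0.7341
β_Kestrel = 0.161 × 23.44% / 23.10% = 0.1634
β_Wren = 0.360 × 31.18% / 23.10% = 0.4859
β_Norwood = 0.750 × 48.95% / 23.10% = 1.5893
β_Varden = 0.364 × 16.03% / 23.10% = 0.2526
β_P = Σ w_i β_i = 0.08×0.7341 + 0.29×0.1634 + 0.24×0.4859 + 0.30×1.5893 + 0.09×0.2526 = 0.7223
MRP = 10.65% − 4.52% = 6.13%
E(R_P) = R_f + β_P × MRP = 4.52% + 0.7223 × 6.13% = 8.95%

8.95%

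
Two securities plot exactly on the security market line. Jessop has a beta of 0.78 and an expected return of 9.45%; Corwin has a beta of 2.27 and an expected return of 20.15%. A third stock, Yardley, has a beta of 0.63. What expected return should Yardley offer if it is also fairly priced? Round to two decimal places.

MRP (SML slope) = (20.15% − 9.45%) / (2.27 − 0.78) = 10.70% / 1.49 = 7.1812%
R_f (intercept) = 9.45% − 0.78 × 7.1812% = 3.8487%
E(R_Yardley) = R_f + β × MRP = 3.8487% + 0.63 × 7.1812% = 8.37%

8.37%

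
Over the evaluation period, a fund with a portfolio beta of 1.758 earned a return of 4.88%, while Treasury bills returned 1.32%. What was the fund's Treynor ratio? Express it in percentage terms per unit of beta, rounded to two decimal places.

2.03%

Treynor = (R_P − R_f) / β_P = (4.88% − 1.32%) / 1.7580 = 3.56% / 1.7580 = 2.03%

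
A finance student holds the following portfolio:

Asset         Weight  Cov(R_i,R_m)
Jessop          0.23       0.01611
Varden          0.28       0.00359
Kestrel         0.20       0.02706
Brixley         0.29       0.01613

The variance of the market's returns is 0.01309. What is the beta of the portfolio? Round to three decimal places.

β_Jessop = 0.01611 / 0.01309 = 1.2307
β_Varden = 0.00359 / 0.01309 = 0.2743
β_Kestrel = 0.02706 / 0.01309 = 2.0672
β_Brixley = 0.01613 / 0.01309 = 1.2322
β_P = Σ w_i β_i = 0.23×1.2307 + 0.28×0.2743 + 0.20×2.0672 + 0.29×1.2322 = 1.1306

1.131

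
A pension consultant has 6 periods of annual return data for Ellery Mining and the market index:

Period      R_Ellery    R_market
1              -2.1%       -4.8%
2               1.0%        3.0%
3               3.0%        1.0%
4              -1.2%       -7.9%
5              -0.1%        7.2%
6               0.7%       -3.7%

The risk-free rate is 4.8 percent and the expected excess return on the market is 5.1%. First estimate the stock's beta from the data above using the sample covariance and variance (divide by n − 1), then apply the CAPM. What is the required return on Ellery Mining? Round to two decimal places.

5.56%

Mean R_i = (-2.1 + 1.0 + 3.0 − 1.2 − 0.1 + 0.7) / 6 = 0.2167%
Mean R_m = (-4.8 + 3.0 + 1.0 − 7.9 + 7.2 − 3.7) / 6 = -0.8667%
Σ(R_i − R̄_i)(R_m − R̄_m) = 23.3767  ⇒  Cov = 23.3767 / 5 = 4.6753
Σ(R_m − R̄_m)² = 156.4733  ⇒  Var(R_m) = 156.4733 / 5 = 31.2947
β = Cov / Var(R_m) = 4.6753 / 31.2947 = 0.1494
E(R) = R_f + β × MRP = 4.8% + 0.1494 × 5.1% = 5.56%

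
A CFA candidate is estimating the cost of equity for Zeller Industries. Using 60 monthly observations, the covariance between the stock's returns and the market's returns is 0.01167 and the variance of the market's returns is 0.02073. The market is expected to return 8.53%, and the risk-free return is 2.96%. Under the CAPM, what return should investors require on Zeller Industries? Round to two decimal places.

β = Cov(R_i, R_m) / Var(R_m) = 0.01167 / 0.02073 = 0.5630
MRP = 8.53% − 2.96% = 5.57%
E(R) = R_f + β × MRP = 2.96% + 0.5630 × 5.57% = 6.10%

6.10%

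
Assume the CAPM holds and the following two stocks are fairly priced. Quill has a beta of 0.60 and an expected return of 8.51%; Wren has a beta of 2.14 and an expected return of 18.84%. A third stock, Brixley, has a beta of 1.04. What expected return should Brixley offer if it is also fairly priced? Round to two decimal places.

11.46%

MRP (SML slope) = (18.84% − 8.51%) / (2.14 − 0.60) = 10.33% / 1.54 = 6.7078%
R_f (intercept) = 8.51% − 0.60 × 6.7078% = 4.4853%
E(R_Brixley) = R_f + β × MRP = 4.4853% + 1.04 × 6.7078% = 11.46%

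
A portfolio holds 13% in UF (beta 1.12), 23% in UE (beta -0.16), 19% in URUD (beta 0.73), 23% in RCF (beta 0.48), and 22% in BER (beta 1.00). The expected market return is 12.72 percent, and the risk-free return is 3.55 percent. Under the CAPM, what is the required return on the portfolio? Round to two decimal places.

8.85%

β_P = Σ w_i β_i = 0.13×1.12 + 0.23×-0.16 + 0.19×0.73 + 0.23×0.48 + 0.22×1.00 = 0.5779
MRP = 12.72% − 3.55% = 9.17%
E(R_P) = R_f + β_P × MRP = 3.55% + 0.5779 × 9.17% = 8.85%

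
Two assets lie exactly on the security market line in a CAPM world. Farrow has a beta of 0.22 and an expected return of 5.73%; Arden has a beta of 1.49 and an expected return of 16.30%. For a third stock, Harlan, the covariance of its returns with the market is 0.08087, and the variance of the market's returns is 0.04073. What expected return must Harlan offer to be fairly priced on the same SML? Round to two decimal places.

MRP = (16.30% − 5.73%) / (1.49 − 0.22) = 8.3228%
R_f = 5.73% − 0.22 × 8.3228% = 3.8990%
β_Harlan = Cov / Var(R_m) = 0.08087 / 0.04073 = 1.9855
E(R_Harlan) = R_f + β × MRP = 3.8990% + 1.9855 × 8.3228% = 20.42%

20.42%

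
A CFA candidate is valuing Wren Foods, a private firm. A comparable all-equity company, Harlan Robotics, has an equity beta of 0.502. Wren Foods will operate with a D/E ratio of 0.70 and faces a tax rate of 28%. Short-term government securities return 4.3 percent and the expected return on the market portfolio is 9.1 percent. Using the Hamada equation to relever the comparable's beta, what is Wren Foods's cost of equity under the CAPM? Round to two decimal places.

7.92%

β_L = β_U × [1 + (1 − t)(D/E)] = 0.502 × [1 + (1 − 0.28) × 0.70]
    = 0.502 × [1 + 0.72 × 0.70] = 0.502 × 1.5040 = 0.7550
MRP = 9.1% − 4.3% = 4.80%
E(R) = R_f + β_L × MRP = 4.3% + 0.7550 × 4.8% = 7.92%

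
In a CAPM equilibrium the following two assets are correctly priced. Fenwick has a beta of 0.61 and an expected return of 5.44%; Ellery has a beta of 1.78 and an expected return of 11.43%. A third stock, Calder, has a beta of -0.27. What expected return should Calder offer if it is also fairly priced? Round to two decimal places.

0.93%

MRP (SML slope) = (11.43% − 5.44%) / (1.78 − 0.61) = 5.99% / 1.17 = 5.1197%
R_f (intercept) = 5.44% − 0.61 × 5.1197% = 2.3170%
E(R_Calder) = R_f + β × MRP = 2.3170% + -0.27 × 5.1197% = 0.93%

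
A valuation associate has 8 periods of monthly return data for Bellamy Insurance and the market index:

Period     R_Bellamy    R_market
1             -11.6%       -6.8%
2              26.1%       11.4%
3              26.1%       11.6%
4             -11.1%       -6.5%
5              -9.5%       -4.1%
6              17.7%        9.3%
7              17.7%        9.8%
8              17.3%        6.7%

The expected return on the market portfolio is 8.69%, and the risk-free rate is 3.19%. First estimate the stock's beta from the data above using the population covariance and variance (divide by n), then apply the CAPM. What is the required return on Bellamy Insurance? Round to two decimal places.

Mean R_i = (-11.6 + 26.1 + 26.1 − 11.1 − 9.5 + 17.7 + 17.7 + 17.3) / 8 = 9.0875%
Mean R_m = (-6.8 + 11.4 + 11.6 − 6.5 − 4.1 + 9.3 + 9.8 + 6.7) / 8 = 3.9250%
Σ(R_i − R̄_i)(R_m − R̄_m) = 958.9125  ⇒  Cov = 958.9125 / 8 = 119.8641
Σ(R_m − R̄_m)² = 473.9950  ⇒  Var(R_m) = 473.9950 / 8 = 59.2494
β = Cov / Var(R_m) = 119.8641 / 59.2494 = 2.0230
MRP = 8.69% − 3.19% = 5.50%
E(R) = R_f + β × MRP = 3.19% + 2.0230 × 5.50% = 14.32%

14.32%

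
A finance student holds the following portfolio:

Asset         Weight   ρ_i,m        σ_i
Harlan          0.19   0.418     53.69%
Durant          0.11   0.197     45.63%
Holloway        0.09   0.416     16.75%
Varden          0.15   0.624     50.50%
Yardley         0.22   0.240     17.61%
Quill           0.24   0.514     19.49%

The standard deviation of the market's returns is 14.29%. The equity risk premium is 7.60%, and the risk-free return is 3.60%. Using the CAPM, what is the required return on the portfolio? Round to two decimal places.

11.01%

β_Harlan = 0.418 × 53.69% / 14.29% = 1.5705
β_Durant = 0.197 × 45.63% / 14.29% = 0.6290
β_Holloway = 0.416 × 16.75% / 14.29% = 0.4876
β_Varden = 0.624 × 50.50% / 14.29% = 2.2052
β_Yardley = 0.240 × 17.61% / 14.29% = 0.2958
β_Quill = 0.514 × 19.49% / 14.29% = 0.7010
β_P = Σ w_i β_i = 0.19×1.5705 + 0.11×0.6290 + 0.09×0.4876 + 0.15×2.2052 + 0.22×0.2958 + 0.24×0.7010 = 0.9756
E(R_P) = R_f + β_P × MRP = 3.60% + 0.9756 × 7.60% = 11.01%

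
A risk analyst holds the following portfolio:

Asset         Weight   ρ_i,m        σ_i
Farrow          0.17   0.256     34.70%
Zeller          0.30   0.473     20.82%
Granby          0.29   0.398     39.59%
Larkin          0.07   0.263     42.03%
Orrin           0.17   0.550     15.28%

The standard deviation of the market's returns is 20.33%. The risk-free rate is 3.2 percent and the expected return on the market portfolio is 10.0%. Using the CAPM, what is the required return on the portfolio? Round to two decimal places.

β_Farrow = 0.256 × 34.70% / 20.33% = 0.4370
β_Zeller = 0.473 × 20.82% / 20.33% = 0.4844
β_Granby = 0.398 × 39.59% / 20.33% = 0.7751
β_Larkin = 0.263 × 42.03% / 20.33% = 0.5437
β_Orrin = 0.550 × 15.28% / 20.33% = 0.4134
β_P = Σ w_i β_i = 0.17×0.4370 + 0.30×0.4844 + 0.29×0.7751 + 0.07×0.5437 + 0.17×0.4134 = 0.5527
MRP = 10.0% − 3.2% = 6.80%
E(R_P) = R_f + β_P × MRP = 3.2% + 0.5527 × 6.8% = 6.96%

6.96%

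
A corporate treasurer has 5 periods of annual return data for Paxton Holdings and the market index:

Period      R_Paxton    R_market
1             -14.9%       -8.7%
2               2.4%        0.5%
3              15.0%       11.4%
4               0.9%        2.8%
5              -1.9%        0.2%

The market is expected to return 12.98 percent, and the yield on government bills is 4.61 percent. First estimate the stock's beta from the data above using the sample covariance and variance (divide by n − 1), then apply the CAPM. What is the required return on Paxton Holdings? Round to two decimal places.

Mean R_i = (-14.9 + 2.4 + 15.0 + 0.9 − 1.9) / 5 = 0.3000%
Mean R_m = (-8.7 + 0.5 + 11.4 + 2.8 + 0.2) / 5 = 1.2400%
Σ(R_i − R̄_i)(R_m − R̄_m) = 302.1100  ⇒  Cov = 302.1100 / 4 = 75.5275
Σ(R_m − R̄_m)² = 206.0920  ⇒  Var(R_m) = 206.0920 / 4 = 51.5230
β = Cov / Var(R_m) = 75.5275 / 51.5230 = 1.4659
MRP = 12.98% − 4.61% = 8.37%
E(R) = R_f + β × MRP = 4.61% + 1.4659 × 8.37% = 16.88%

16.88%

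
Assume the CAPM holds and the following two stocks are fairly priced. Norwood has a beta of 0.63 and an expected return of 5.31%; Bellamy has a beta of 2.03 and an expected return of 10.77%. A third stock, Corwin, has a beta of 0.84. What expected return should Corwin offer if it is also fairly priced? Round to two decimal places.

6.13%

MRP (SML slope) = (10.77% − 5.31%) / (2.03 − 0.63) = 5.46% / 1.40 = 3.9000%
R_f (intercept) = 5.31% − 0.63 × 3.9000% = 2.8530%
E(R_Corwin) = R_f + β × MRP = 2.8530% + 0.84 × 3.9000% = 6.13%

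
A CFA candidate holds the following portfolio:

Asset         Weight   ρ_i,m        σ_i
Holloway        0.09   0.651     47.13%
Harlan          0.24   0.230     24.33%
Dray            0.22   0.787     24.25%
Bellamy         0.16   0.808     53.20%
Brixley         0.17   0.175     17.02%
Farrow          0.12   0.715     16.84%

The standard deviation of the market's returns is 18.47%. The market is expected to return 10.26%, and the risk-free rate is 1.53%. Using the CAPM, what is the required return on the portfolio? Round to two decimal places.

9.63%

β_Holloway = 0.651 × 47.13% / 18.47% = 1.6612
β_Harlan = 0.230 × 24.33% / 18.47% = 0.3030
β_Dray = 0.787 × 24.25% / 18.47% = 1.0333
β_Bellamy = 0.808 × 53.20% / 18.47% = 2.3273
β_Brixley = 0.175 × 17.02% / 18.47% = 0.1613
β_Farrow = 0.715 × 16.84% / 18.47% = 0.6519
β_P = Σ w_i β_i = 0.09×1.6612 + 0.24×0.3030 + 0.22×1.0333 + 0.16×2.3273 + 0.17×0.1613 + 0.12×0.6519 = 0.9276
MRP = 10.26% − 1.53% = 8.73%
E(R_P) = R_f + β_P × MRP = 1.53% + 0.9276 × 8.73% = 9.63%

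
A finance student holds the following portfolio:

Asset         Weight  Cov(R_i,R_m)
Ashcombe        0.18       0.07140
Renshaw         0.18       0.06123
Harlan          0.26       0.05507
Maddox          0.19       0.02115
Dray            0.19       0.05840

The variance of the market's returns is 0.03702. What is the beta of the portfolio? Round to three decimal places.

1.440

β_Ashcombe = 0.07140 / 0.03702 = 1.9287
β_Renshaw = 0.06123 / 0.03702 = 1.6540
β_Harlan = 0.05507 / 0.03702 = 1.4876
β_Maddox = 0.02115 / 0.03702 = 0.5713
β_Dray = 0.05840 / 0.03702 = 1.5775
β_P = Σ w_i β_i = 0.18×1.9287 + 0.18×1.6540 + 0.26×1.4876 + 0.19×0.5713 + 0.19×1.5775 = 1.4399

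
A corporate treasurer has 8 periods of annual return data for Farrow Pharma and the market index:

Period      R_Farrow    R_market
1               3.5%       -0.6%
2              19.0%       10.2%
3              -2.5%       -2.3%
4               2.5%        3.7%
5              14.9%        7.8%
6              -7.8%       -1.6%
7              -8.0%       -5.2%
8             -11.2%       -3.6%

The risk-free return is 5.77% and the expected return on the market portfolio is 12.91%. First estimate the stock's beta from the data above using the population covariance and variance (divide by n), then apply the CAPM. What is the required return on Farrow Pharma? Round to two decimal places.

Mean R_i = (3.5 + 19.0 − 2.5 + 2.5 + 14.9 − 7.8 − 8.0 − 11.2) / 8 = 1.3000%
Mean R_m = (-0.6 + 10.2 − 2.3 + 3.7 + 7.8 − 1.6 − 5.2 − 3.6) / 8 = 1.0500%
Σ(R_i − R̄_i)(R_m − R̄_m) = 406.4000  ⇒  Cov = 406.4000 / 8 = 50.8000
Σ(R_m − R̄_m)² = 217.9600  ⇒  Var(R_m) = 217.9600 / 8 = 27.2450
β = Cov / Var(R_m) = 50.8000 / 27.2450 = 1.8646
MRP = 12.91% − 5.77% = 7.14%
E(R) = R_f + β × MRP = 5.77% + 1.8646 × 7.14% = 19.08%

19.08%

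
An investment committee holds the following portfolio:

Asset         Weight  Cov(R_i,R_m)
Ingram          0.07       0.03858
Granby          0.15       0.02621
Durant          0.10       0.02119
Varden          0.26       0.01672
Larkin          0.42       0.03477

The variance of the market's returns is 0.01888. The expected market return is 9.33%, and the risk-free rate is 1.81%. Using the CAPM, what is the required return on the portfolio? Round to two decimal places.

12.84%

β_Ingram = 0.03858 / 0.01888 = 2.0434
β_Granby = 0.02621 / 0.01888 = 1.3882
β_Durant = 0.02119 / 0.01888 = 1.1224
β_Varden = 0.01672 / 0.01888 = 0.8856
β_Larkin = 0.03477 / 0.01888 = 1.8416
β_P = Σ w_i β_i = 0.07×2.0434 + 0.15×1.3882 + 0.10×1.1224 + 0.26×0.8856 + 0.42×1.8416 = 1.4672
MRP = 9.33% − 1.81% = 7.52%
E(R_P) = R_f + β_P × MRP = 1.81% + 1.4672 × 7.52% = 12.84%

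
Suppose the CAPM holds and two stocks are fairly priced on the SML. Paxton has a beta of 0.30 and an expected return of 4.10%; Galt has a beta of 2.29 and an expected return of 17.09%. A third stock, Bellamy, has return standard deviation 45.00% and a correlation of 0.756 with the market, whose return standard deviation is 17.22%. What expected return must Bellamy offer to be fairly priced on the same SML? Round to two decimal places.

MRP = (17.09% − 4.10%) / (2.29 − 0.30) = 6.5276%
R_f = 4.10% − 0.30 × 6.5276% = 2.1417%
β_Bellamy = ρ·σ_i/σ_m = 0.756 × 45.00 / 17.22 = 1.9756
E(R_Bellamy) = R_f + β × MRP = 2.1417% + 1.9756 × 6.5276% = 15.04%

15.04%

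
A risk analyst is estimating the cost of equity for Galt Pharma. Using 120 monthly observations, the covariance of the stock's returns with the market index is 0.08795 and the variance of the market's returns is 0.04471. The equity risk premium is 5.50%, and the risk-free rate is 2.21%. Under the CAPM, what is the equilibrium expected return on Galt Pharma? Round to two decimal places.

13.03%

β = Cov(R_i, R_m) / Var(R_m) = 0.08795 / 0.04471 = 1.9671
E(R) = R_f + β × MRP = 2.21% + 1.9671 × 5.50% = 13.03%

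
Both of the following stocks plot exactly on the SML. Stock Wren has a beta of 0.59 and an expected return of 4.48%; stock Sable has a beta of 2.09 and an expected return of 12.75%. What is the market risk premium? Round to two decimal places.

Both satisfy E(R) = R_f + β·MRP, so the slope of the SML is
MRP = (12.75% − 4.48%) / (2.09 − 0.59) = 8.27% / 1.50 = 5.5133%

5.51%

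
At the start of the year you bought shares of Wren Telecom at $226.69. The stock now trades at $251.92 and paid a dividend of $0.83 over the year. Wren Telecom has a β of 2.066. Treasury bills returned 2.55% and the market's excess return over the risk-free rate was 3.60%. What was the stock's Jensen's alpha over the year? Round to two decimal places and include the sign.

+1.51%

Realised HPR = (P1 + D1 − P0) / P0 = (251.92 + 0.83 − 226.69) / 226.69 = 26.06 / 226.69 = 11.4959%
CAPM required = R_f + β·MRP = 2.55% + 2.066 × 3.60% = 9.98760%
α = realised − required = 11.4959% − 9.98760% = +1.51%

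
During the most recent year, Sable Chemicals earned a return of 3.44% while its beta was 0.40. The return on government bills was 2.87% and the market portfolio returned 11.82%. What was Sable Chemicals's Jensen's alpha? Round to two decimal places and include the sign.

Market excess return = 11.82% − 2.87% = 8.95%
CAPM benchmark = R_f + β(R_m − R_f) = 2.87% + 0.40 × 8.95% = 6.4500%
α = actual − benchmark = 3.44% − 6.4500% = -3.01%

-3.01%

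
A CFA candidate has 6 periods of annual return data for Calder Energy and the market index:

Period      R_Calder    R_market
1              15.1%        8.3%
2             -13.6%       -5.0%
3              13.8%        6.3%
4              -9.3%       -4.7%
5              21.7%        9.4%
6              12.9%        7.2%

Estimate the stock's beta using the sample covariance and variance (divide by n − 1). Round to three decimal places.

Mean R_i = (15.1 − 13.6 + 13.8 − 9.3 + 21.7 + 12.9) / 6 = 6.7667%
Mean R_m = (8.3 − 5.0 + 6.3 − 4.7 + 9.4 + 7.2) / 6 = 3.5833%
Σ(R_i − R̄_i)(R_m − R̄_m) = 475.3567  ⇒  Cov = 475.3567 / 5 = 95.0713
Σ(R_m − R̄_m)² = 218.8283  ⇒  Var(R_m) = 218.8283 / 5 = 43.7657
β = Cov / Var(R_m) = 95.0713 / 43.7657 = 2.1723

2.172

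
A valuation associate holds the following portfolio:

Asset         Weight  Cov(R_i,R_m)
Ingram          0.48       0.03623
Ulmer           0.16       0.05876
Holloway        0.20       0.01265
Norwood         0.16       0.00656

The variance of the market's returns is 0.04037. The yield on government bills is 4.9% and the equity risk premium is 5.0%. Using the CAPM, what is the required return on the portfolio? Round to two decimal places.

β_Ingram = 0.03623 / 0.04037 = 0.8974
β_Ulmer = 0.05876 / 0.04037 = 1.4555
β_Holloway = 0.01265 / 0.04037 = 0.3134
β_Norwood = 0.00656 / 0.04037 = 0.1625
β_P = Σ w_i β_i = 0.48×0.8974 + 0.16×1.4555 + 0.20×0.3134 + 0.16×0.1625 = 0.7523
E(R_P) = R_f + β_P × MRP = 4.9% + 0.7523 × 5.0% = 8.66%

8.66%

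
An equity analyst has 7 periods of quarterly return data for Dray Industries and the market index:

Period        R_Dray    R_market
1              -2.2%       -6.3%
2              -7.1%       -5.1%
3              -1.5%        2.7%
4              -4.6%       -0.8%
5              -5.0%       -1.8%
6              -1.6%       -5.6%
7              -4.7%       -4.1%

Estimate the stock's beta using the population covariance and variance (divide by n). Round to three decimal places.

Mean R_i = (-2.2 − 7.1 − 1.5 − 4.6 − 5.0 − 1.6 − 4.7) / 7 = -3.8143%
Mean R_m = (-6.3 − 5.1 + 2.7 − 0.8 − 1.8 − 5.6 − 4.1) / 7 = -3.0000%
Σ(R_i − R̄_i)(R_m − R̄_m) = 6.8300  ⇒  Cov = 6.8300 / 7 = 0.9757
Σ(R_m − R̄_m)² = 62.0400  ⇒  Var(R_m) = 62.0400 / 7 = 8.8629
β = Cov / Var(R_m) = 0.9757 / 8.8629 = 0.1101

0.110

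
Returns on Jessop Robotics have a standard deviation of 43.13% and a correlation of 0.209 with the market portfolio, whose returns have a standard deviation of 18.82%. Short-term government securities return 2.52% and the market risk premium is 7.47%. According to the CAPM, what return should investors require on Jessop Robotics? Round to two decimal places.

β = ρ × σ_i / σ_m = 0.209 × 43.13% / 18.82% = 0.4790
E(R) = 2.52% + 0.4790 × 7.47% = 6.10%

6.10%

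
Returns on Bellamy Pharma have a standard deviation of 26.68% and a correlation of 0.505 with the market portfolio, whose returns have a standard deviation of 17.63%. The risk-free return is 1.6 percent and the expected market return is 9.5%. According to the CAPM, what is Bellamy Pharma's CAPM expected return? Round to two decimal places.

β = ρ × σ_i / σ_m = 0.505 × 26.68% / 17.63% = 0.7642
MRP = 9.5% − 1.6% = 7.90%
E(R) = 1.6% + 0.7642 × 7.9% = 7.64%

7.64%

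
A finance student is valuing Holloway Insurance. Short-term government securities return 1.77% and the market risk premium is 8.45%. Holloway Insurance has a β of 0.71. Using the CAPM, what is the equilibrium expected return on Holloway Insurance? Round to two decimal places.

E(R) = R_f + β × MRP = 1.77% + 0.71 × 8.45% = 7.77%

7.77%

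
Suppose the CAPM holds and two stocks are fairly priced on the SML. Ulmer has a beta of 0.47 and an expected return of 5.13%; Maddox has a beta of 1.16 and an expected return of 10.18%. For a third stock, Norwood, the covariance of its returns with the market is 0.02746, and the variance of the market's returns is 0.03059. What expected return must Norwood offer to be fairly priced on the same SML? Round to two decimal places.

8.26%

MRP = (10.18% − 5.13%) / (1.16 − 0.47) = 7.3188%
R_f = 5.13% − 0.47 × 7.3188% = 1.6902%
β_Norwood = Cov / Var(R_m) = 0.02746 / 0.03059 = 0.8977
E(R_Norwood) = R_f + β × MRP = 1.6902% + 0.8977 × 7.3188% = 8.26%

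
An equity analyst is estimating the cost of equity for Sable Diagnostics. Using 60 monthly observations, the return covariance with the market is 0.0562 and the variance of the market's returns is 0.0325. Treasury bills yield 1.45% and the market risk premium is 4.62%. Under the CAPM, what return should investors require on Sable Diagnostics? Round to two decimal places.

9.44%

β = Cov(R_i, R_m) / Var(R_m) = 0.0562 / 0.0325 = 1.7292
E(R) = R_f + β × MRP = 1.45% + 1.7292 × 4.62% = 9.44%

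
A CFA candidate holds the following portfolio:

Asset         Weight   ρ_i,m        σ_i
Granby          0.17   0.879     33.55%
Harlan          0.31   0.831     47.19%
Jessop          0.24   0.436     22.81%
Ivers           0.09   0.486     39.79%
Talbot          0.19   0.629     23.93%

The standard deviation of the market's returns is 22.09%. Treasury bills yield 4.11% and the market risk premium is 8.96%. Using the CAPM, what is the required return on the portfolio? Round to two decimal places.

β_Granby = 0.879 × 33.55% / 22.09% = 1.3350
β_Harlan = 0.831 × 47.19% / 22.09% = 1.7752
β_Jessop = 0.436 × 22.81% / 22.09% = 0.4502
β_Ivers = 0.486 × 39.79% / 22.09% = 0.8754
β_Talbot = 0.629 × 23.93% / 22.09% = 0.6814
β_P = Σ w_i β_i = 0.17×1.3350 + 0.31×1.7752 + 0.24×0.4502 + 0.09×0.8754 + 0.19×0.6814 = 1.0936
E(R_P) = R_f + β_P × MRP = 4.11% + 1.0936 × 8.96% = 13.91%

13.91%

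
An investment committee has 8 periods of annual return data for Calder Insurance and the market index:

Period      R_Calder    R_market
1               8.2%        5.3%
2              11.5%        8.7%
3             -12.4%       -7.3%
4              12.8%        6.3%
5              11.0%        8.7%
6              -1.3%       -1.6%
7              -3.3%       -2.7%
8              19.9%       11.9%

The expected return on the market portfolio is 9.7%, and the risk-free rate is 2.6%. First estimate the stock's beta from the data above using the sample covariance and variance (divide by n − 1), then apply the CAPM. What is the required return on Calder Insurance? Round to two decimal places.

Mean R_i = (8.2 + 11.5 − 12.4 + 12.8 + 11.0 − 1.3 − 3.3 + 19.9) / 8 = 5.8000%
Mean R_m = (5.3 + 8.7 − 7.3 + 6.3 + 8.7 − 1.6 − 2.7 + 11.9) / 8 = 3.6625%
Σ(R_i − R̄_i)(R_m − R̄_m) = 488.2300  ⇒  Cov = 488.2300 / 7 = 69.7471
Σ(R_m − R̄_m)² = 316.5988  ⇒  Var(R_m) = 316.5988 / 7 = 45.2284
β = Cov / Var(R_m) = 69.7471 / 45.2284 = 1.5421
MRP = 9.7% − 2.6% = 7.10%
E(R) = R_f + β × MRP = 2.6% + 1.5421 × 7.1% = 13.55%

13.55%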